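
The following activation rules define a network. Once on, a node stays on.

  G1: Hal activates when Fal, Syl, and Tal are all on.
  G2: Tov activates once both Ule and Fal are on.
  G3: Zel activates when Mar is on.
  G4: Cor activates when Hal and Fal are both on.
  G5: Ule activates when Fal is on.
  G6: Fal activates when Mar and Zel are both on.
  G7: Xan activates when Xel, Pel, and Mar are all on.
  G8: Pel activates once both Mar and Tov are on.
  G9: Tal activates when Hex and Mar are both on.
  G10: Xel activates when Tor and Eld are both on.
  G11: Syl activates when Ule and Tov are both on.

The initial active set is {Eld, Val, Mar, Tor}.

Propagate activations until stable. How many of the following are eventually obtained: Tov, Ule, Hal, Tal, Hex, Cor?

2

G3: Mar on → Zel on.
Mar and Zel are on, so Fal activates (G6).
Fal is on, so Ule activates (G5).
G2: Ule and Fal on → Tov on.
Tov: reached.
Ule: reached.
Hal would need Fal, Syl, and Tal (G1), but Tal never turns on.
Tal would need Hex and Mar (G9), but Hex never turns on.
No rule produces Hex, and it is not given.
Cor would need Hal and Fal (G4), but Hal never turns on.
Reached: Tov and Ule — 2 of the 6.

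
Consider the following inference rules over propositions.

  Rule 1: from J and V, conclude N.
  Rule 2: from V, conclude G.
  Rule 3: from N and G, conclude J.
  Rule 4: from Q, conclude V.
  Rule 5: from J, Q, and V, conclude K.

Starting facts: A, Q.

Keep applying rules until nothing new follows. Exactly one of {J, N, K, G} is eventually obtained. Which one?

G

Q holds, so V follows (Rule 4).
V holds, so G follows (Rule 2).
J would need N and G (Rule 3), but N is never established. K would need J, Q, and V (Rule 5), but J is never established. N would need J and V (Rule 1), but J is never established.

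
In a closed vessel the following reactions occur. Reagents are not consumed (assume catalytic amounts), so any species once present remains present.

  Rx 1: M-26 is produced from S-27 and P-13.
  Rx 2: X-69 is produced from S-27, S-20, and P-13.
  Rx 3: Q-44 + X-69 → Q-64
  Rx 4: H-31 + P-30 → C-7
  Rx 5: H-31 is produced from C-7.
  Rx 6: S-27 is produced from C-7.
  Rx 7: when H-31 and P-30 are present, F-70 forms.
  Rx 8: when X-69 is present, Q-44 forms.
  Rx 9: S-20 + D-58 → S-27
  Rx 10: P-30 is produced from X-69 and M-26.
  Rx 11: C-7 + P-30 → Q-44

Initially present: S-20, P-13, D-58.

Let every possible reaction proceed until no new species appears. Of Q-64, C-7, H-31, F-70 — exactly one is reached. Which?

S-20 and D-58 present → S-27 forms (Rx 9).
S-27, S-20, and P-13 present → X-69 forms (Rx 2).
X-69 present → Q-44 forms (Rx 8).
Q-44 and X-69 present → Q-64 forms (Rx 3).
C-7 would need H-31 and P-30 (Rx 4), but H-31 never forms. H-31 would need C-7 (Rx 5), but C-7 never forms. F-70 would need H-31 and P-30 (Rx 7), but H-31 never forms.

Q-64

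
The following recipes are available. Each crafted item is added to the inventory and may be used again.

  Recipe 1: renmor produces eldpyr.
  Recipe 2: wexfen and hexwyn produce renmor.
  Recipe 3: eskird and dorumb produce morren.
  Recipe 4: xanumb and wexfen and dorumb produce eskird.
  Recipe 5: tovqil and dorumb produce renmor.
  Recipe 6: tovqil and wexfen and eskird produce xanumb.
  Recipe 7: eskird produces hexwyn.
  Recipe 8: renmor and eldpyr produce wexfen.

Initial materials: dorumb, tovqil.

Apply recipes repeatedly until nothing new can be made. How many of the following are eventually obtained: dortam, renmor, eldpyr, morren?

tovqil and dorumb → renmor (Recipe 5).
renmor → eldpyr (Recipe 1).
No rule produces dortam, and it is not given.
renmor: reached.
eldpyr: reached.
morren would need eskird and dorumb (Recipe 3), but eskird is never obtained.
Reached: renmor and eldpyr — 2 of the 4.

2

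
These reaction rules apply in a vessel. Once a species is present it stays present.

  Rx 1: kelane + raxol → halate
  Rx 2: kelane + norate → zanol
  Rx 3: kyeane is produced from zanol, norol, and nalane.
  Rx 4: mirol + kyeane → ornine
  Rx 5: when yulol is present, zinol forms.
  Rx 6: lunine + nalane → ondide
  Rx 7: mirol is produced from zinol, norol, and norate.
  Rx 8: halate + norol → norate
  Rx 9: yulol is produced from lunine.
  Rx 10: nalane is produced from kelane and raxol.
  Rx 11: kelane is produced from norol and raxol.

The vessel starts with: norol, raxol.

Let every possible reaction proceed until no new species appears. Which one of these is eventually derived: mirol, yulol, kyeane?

norol and raxol present → kelane forms (Rx 11).
kelane and raxol present → nalane forms (Rx 10).
kelane and raxol present → halate forms (Rx 1).
halate and norol present → norate forms (Rx 8).
kelane and norate present → zanol forms (Rx 2).
zanol, norol, and nalane present → kyeane forms (Rx 3).
mirol would need zinol, norol, and norate (Rx 7), but zinol never forms. yulol would need lunine (Rx 9), but lunine never forms.

kyeane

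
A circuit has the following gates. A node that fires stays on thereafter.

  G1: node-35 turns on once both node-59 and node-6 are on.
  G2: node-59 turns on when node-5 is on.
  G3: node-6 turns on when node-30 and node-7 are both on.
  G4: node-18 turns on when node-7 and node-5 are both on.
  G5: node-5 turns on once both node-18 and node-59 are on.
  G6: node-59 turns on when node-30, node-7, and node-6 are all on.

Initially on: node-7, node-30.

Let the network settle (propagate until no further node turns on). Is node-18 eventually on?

node-18 would need node-7 and node-5 (G4), but node-5 never turns on.

No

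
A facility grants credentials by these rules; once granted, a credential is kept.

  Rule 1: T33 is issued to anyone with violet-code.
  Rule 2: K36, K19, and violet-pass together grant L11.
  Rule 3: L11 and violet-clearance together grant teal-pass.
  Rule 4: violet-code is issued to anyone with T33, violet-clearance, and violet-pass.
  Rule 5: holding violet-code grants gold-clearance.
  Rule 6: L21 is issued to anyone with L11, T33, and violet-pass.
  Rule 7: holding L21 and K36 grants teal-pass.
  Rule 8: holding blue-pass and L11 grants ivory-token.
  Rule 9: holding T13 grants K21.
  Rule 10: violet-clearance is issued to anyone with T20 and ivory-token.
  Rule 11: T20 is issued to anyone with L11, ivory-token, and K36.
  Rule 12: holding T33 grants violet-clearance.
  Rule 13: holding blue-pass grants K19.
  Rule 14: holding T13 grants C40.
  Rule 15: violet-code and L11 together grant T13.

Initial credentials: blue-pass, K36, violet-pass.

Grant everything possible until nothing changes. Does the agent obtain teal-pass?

Yes

Holding blue-pass grants K19 (Rule 13).
Holding K36, K19, and violet-pass grants L11 (Rule 2).
Holding blue-pass and L11 grants ivory-token (Rule 8).
Holding L11, ivory-token, and K36 grants T20 (Rule 11).
Holding T20 and ivory-token grants violet-clearance (Rule 10).
Holding L11 and violet-clearance grants teal-pass (Rule 3).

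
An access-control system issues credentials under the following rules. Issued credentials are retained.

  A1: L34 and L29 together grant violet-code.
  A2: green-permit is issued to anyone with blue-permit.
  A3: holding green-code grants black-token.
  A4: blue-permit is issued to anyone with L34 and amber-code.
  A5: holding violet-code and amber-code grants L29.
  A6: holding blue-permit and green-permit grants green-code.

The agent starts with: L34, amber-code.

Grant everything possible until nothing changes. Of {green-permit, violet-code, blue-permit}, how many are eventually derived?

2

Holding L34 and amber-code grants blue-permit (A4).
Holding blue-permit grants green-permit (A2).
green-permit: reached.
violet-code would need L34 and L29 (A1), but L29 is never granted.
blue-permit: reached.
Reached: green-permit and blue-permit — 2 of the 3.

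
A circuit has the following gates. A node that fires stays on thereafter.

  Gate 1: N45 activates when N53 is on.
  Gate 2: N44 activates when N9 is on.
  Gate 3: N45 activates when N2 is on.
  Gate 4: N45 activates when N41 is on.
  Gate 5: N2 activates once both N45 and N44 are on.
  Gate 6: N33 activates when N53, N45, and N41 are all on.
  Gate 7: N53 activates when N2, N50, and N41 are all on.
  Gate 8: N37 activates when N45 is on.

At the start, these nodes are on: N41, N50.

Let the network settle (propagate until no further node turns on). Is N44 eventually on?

No

N44 would need N9 (Gate 2), but N9 never turns on.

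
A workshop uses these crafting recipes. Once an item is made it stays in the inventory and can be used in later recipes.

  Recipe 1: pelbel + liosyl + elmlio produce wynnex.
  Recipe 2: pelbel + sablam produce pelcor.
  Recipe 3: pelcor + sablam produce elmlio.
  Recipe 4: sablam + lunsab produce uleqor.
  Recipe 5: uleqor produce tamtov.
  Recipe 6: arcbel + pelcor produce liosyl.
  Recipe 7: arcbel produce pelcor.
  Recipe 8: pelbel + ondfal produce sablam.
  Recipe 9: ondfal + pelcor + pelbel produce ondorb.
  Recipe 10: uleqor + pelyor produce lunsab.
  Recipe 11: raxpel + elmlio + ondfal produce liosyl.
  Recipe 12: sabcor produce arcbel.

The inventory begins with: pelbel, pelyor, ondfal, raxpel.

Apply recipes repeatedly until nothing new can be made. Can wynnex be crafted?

Using Recipe 8, pelbel and ondfal make sablam.
Using Recipe 2, pelbel and sablam make pelcor.
pelcor + sablam → elmlio (Recipe 3).
Using Recipe 11, raxpel, elmlio, and ondfal make liosyl.
pelbel + liosyl + elmlio → wynnex (Recipe 1).

Yes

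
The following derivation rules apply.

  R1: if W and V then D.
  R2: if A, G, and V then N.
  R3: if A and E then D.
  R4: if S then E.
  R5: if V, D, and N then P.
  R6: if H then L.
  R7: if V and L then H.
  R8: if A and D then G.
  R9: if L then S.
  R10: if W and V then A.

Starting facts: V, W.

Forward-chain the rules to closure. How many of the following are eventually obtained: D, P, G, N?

4

W and V hold, so D follows (R1).
W and V hold, so A follows (R10).
From A and D, R8 gives G.
From A, G, and V, R2 gives N.
From V, D, and N, R5 gives P.
D: reached.
P: reached.
G: reached.
N: reached.
All 4 are reached.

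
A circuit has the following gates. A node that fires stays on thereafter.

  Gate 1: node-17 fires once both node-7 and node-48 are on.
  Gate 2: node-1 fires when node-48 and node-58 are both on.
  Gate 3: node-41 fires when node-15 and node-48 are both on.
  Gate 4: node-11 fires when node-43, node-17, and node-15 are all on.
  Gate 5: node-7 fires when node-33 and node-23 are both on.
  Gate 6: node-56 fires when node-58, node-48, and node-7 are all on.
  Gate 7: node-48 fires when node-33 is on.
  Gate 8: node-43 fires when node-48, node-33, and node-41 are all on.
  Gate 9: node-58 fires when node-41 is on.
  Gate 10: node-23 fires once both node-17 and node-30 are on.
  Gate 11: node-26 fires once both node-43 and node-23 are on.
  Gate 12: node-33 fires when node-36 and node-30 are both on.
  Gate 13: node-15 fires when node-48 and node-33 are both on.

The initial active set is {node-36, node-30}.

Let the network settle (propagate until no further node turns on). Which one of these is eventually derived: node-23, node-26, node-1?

node-1

Gate 12: node-36 and node-30 on → node-33 on.
Gate 7: node-33 on → node-48 on.
Gate 13: node-48 and node-33 on → node-15 on.
Gate 3: node-15 and node-48 on → node-41 on.
node-41 is on, so node-58 fires (Gate 9).
Gate 2: node-48 and node-58 on → node-1 on.
node-23 would need node-17 and node-30 (Gate 10), but node-17 never turns on. node-26 would need node-43 and node-23 (Gate 11), but node-23 never turns on.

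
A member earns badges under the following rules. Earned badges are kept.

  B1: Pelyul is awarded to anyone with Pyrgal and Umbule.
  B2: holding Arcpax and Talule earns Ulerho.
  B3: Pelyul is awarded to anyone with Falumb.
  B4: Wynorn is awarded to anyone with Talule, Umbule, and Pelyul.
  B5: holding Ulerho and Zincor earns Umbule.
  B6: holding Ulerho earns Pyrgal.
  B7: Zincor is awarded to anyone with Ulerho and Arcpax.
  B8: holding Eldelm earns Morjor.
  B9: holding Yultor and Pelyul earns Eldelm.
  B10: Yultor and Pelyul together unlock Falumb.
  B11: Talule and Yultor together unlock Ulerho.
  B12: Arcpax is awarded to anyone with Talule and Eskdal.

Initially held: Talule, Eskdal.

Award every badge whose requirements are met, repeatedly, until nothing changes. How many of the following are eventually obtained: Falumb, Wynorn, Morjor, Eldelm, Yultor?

With Talule and Eskdal, Arcpax is earned (B12).
With Arcpax and Talule, Ulerho is earned (B2).
With Ulerho and Arcpax, Zincor is earned (B7).
With Ulerho, Pyrgal is earned (B6).
With Ulerho and Zincor, Umbule is earned (B5).
With Pyrgal and Umbule, Pelyul is earned (B1).
With Talule, Umbule, and Pelyul, Wynorn is earned (B4).
Falumb would need Yultor and Pelyul (B10), but Yultor is never earned.
Wynorn: reached.
Morjor would need Eldelm (B8), but Eldelm is never earned.
Eldelm would need Yultor and Pelyul (B9), but Yultor is never earned.
No rule produces Yultor, and it is not given.
Reached: Wynorn — 1 of the 5.

1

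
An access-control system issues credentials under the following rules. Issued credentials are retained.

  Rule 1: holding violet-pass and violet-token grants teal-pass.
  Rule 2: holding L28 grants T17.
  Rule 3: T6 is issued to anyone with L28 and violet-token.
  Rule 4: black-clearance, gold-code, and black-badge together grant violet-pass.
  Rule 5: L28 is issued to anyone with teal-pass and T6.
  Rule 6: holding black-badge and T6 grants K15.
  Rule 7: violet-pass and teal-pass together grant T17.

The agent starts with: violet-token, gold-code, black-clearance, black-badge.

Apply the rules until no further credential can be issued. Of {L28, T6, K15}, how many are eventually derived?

0

L28 would need teal-pass and T6 (Rule 5), but T6 is never granted.
T6 would need L28 and violet-token (Rule 3), but L28 is never granted.
K15 would need black-badge and T6 (Rule 6), but T6 is never granted.
None of the 3 are reached.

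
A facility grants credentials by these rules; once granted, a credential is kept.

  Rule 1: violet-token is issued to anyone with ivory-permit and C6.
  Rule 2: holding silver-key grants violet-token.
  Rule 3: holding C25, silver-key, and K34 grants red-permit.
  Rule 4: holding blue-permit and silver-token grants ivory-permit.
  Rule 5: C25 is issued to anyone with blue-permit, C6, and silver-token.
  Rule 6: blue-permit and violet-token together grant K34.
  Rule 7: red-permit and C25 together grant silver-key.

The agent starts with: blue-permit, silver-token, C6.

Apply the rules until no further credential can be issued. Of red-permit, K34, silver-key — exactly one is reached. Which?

K34

Holding blue-permit and silver-token grants ivory-permit (Rule 4).
Holding ivory-permit and C6 grants violet-token (Rule 1).
Holding blue-permit and violet-token grants K34 (Rule 6).
silver-key would need red-permit and C25 (Rule 7), but red-permit is never granted. red-permit would need C25, silver-key, and K34 (Rule 3), but silver-key is never granted.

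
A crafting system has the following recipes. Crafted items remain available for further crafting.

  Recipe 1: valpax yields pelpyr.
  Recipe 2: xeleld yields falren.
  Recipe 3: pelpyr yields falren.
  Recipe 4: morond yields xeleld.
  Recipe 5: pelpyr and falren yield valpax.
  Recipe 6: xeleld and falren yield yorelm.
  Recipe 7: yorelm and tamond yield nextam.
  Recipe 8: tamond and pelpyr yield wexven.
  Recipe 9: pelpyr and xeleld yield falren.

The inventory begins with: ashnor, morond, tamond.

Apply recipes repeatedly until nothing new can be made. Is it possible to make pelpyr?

pelpyr would need valpax (Recipe 1), but valpax is never obtained.

No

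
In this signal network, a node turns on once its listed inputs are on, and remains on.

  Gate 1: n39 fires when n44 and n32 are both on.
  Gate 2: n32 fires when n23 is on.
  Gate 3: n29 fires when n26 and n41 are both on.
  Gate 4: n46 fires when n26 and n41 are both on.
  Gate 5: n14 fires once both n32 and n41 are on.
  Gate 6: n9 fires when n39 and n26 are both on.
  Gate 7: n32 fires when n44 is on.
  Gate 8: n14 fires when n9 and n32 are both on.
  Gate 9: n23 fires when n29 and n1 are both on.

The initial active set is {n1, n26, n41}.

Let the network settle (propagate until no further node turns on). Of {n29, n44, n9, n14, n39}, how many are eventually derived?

2

n26 and n41 are on, so n29 fires (Gate 3).
n29 and n1 are on, so n23 fires (Gate 9).
n23 is on, so n32 fires (Gate 2).
n32 and n41 are on, so n14 fires (Gate 5).
n29: reached.
No rule produces n44, and it is not given.
n9 would need n39 and n26 (Gate 6), but n39 never turns on.
n14: reached.
n39 would need n44 and n32 (Gate 1), but n44 never turns on.
Reached: n29 and n14 — 2 of the 5.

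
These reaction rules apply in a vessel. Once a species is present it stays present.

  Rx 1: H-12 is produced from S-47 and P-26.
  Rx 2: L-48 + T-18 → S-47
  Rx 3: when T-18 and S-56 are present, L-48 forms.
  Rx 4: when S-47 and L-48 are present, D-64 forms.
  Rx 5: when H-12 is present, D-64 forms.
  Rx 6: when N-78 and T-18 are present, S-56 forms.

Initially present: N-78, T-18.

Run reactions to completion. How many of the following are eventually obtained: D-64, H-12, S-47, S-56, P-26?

N-78 and T-18 present → S-56 forms (Rx 6).
T-18 and S-56 present → L-48 forms (Rx 3).
L-48 and T-18 present → S-47 forms (Rx 2).
S-47 and L-48 present → D-64 forms (Rx 4).
D-64: reached.
H-12 would need S-47 and P-26 (Rx 1), but P-26 never forms.
S-47: reached.
S-56: reached.
No rule produces P-26, and it is not given.
Reached: D-64, S-47, and S-56 — 3 of the 5.

3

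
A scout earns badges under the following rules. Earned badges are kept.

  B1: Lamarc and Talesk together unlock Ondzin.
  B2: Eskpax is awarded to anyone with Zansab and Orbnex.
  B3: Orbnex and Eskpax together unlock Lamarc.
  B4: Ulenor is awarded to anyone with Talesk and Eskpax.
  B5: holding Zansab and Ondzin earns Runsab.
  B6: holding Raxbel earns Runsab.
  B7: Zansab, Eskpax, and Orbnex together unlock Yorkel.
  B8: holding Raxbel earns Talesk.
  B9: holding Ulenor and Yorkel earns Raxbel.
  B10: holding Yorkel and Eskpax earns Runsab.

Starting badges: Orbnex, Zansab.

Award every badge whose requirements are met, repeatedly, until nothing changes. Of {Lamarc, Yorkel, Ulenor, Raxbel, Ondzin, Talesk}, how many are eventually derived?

With Zansab and Orbnex, Eskpax is earned (B2).
With Zansab, Eskpax, and Orbnex, Yorkel is earned (B7).
With Orbnex and Eskpax, Lamarc is earned (B3).
Lamarc: reached.
Yorkel: reached.
Ulenor would need Talesk and Eskpax (B4), but Talesk is never earned.
Raxbel would need Ulenor and Yorkel (B9), but Ulenor is never earned.
Ondzin would need Lamarc and Talesk (B1), but Talesk is never earned.
Talesk would need Raxbel (B8), but Raxbel is never earned.
Reached: Lamarc and Yorkel — 2 of the 6.

2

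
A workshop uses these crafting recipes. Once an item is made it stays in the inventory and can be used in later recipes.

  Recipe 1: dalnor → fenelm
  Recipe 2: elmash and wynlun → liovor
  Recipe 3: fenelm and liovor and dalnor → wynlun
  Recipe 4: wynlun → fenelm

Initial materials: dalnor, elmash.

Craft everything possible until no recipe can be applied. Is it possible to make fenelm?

Using Recipe 1, dalnor makes fenelm.

Yes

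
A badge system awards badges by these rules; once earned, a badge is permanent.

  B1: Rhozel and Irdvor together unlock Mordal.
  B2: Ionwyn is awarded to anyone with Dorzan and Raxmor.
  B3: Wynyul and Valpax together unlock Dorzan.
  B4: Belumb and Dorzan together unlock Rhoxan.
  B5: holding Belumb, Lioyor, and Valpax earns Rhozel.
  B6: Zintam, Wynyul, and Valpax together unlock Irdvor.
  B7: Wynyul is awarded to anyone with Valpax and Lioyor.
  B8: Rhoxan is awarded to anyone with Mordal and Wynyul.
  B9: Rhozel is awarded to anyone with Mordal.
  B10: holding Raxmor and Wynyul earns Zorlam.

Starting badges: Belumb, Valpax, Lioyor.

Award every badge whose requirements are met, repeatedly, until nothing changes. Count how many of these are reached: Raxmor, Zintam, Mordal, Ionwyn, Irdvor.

No rule produces Raxmor, and it is not given.
No rule produces Zintam, and it is not given.
Mordal would need Rhozel and Irdvor (B1), but Irdvor is never earned.
Ionwyn would need Dorzan and Raxmor (B2), but Raxmor is never earned.
Irdvor would need Zintam, Wynyul, and Valpax (B6), but Zintam is never earned.
None of the 5 are reached.

0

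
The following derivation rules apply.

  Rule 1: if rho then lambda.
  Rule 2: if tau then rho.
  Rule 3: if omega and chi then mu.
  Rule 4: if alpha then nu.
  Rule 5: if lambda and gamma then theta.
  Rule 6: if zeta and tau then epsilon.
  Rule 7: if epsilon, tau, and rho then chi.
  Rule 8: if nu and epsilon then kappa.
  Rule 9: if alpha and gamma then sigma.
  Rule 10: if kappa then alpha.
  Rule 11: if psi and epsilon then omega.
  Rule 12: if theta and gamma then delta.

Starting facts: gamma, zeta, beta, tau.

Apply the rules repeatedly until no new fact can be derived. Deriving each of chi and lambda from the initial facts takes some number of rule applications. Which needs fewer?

lambda: tau holds, so rho follows (Rule 2). rho holds, so lambda follows (Rule 1). [2 rule applications]
chi: From zeta and tau, Rule 6 gives epsilon. tau holds, so rho follows (Rule 2). From epsilon, tau, and rho, Rule 7 gives chi. [3 rule applications]
lambda needs fewer.

lambda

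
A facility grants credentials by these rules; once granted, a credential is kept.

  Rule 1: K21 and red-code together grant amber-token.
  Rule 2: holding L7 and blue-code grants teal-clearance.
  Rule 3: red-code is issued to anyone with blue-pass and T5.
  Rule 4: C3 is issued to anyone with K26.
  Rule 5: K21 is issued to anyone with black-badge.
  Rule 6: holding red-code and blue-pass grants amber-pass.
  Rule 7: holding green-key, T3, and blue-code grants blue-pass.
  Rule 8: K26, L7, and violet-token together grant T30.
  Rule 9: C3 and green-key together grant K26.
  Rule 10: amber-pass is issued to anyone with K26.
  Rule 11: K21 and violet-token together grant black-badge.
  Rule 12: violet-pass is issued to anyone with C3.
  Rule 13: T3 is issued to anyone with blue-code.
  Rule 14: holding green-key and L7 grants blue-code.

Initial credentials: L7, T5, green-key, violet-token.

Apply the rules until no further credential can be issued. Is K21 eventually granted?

No

K21 would need black-badge (Rule 5), but black-badge is never granted.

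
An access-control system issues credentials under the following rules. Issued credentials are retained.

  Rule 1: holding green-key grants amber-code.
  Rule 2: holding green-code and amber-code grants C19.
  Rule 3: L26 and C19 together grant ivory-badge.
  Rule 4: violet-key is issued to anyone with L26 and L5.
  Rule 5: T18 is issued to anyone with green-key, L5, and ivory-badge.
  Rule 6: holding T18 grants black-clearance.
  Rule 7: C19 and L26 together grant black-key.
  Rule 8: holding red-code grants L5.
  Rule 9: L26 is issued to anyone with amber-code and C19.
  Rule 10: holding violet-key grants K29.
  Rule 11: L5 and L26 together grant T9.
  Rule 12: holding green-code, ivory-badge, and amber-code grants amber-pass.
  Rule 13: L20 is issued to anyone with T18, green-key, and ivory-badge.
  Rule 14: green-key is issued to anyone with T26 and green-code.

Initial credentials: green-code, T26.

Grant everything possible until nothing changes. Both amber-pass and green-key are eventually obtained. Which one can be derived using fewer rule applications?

green-key

green-key: Holding T26 and green-code grants green-key (Rule 14). [1 rule application]
amber-pass: Holding T26 and green-code grants green-key (Rule 14). Holding green-key grants amber-code (Rule 1). Holding green-code and amber-code grants C19 (Rule 2). Holding amber-code and C19 grants L26 (Rule 9). Holding L26 and C19 grants ivory-badge (Rule 3). Holding green-code, ivory-badge, and amber-code grants amber-pass (Rule 12). [6 rule applications]
green-key needs fewer.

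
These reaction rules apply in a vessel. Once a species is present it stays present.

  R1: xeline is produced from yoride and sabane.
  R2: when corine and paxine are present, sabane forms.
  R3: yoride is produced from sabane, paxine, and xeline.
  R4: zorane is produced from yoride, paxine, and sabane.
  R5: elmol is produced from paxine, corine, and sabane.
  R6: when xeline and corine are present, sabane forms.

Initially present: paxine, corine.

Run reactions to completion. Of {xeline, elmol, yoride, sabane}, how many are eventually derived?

corine and paxine present → sabane forms (R2).
paxine, corine, and sabane present → elmol forms (R5).
xeline would need yoride and sabane (R1), but yoride never forms.
elmol: reached.
yoride would need sabane, paxine, and xeline (R3), but xeline never forms.
sabane: reached.
Reached: elmol and sabane — 2 of the 4.

2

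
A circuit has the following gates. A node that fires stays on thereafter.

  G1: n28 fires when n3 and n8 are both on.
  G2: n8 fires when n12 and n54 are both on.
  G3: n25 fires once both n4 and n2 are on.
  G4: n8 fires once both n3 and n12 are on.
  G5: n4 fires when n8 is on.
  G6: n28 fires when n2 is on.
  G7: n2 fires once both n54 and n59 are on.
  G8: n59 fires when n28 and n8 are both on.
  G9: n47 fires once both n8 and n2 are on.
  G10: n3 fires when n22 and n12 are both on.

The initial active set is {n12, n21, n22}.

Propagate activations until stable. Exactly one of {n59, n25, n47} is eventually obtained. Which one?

n22 and n12 are on, so n3 fires (G10).
n3 and n12 are on, so n8 fires (G4).
G1: n3 and n8 on → n28 on.
n28 and n8 are on, so n59 fires (G8).
n25 would need n4 and n2 (G3), but n2 never turns on. n47 would need n8 and n2 (G9), but n2 never turns on.

n59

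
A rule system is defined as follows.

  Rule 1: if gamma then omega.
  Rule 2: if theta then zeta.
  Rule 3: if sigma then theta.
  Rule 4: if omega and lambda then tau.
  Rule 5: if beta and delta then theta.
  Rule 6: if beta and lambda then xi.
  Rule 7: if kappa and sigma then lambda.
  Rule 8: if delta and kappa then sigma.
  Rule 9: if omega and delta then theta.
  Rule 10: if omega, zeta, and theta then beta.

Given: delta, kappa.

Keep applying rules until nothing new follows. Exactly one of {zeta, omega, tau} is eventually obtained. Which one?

zeta

delta and kappa hold, so sigma follows (Rule 8).
From sigma, Rule 3 gives theta.
From theta, Rule 2 gives zeta.
tau would need omega and lambda (Rule 4), but omega is never established. omega would need gamma (Rule 1), but gamma is never established.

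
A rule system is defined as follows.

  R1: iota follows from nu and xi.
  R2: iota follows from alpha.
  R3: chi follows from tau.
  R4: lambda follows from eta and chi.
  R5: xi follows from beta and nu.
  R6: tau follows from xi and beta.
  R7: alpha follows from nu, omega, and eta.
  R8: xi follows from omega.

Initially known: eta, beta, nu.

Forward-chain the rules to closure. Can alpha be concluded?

No

alpha would need nu, omega, and eta (R7), but omega is never established.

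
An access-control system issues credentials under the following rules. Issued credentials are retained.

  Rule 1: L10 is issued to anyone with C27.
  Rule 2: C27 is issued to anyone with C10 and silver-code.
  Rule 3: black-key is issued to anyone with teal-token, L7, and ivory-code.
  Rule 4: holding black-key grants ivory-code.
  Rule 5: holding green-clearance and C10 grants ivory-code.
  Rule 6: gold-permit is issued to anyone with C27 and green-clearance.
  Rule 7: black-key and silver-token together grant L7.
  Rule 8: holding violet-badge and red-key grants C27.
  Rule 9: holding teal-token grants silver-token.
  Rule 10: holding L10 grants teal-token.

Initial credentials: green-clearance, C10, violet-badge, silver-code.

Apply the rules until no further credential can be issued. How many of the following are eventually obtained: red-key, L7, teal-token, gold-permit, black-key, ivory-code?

3

Holding green-clearance and C10 grants ivory-code (Rule 5).
Holding C10 and silver-code grants C27 (Rule 2).
Holding C27 grants L10 (Rule 1).
Holding C27 and green-clearance grants gold-permit (Rule 6).
Holding L10 grants teal-token (Rule 10).
No rule produces red-key, and it is not given.
L7 would need black-key and silver-token (Rule 7), but black-key is never granted.
teal-token: reached.
gold-permit: reached.
black-key would need teal-token, L7, and ivory-code (Rule 3), but L7 is never granted.
ivory-code: reached.
Reached: teal-token, gold-permit, and ivory-code — 3 of the 6.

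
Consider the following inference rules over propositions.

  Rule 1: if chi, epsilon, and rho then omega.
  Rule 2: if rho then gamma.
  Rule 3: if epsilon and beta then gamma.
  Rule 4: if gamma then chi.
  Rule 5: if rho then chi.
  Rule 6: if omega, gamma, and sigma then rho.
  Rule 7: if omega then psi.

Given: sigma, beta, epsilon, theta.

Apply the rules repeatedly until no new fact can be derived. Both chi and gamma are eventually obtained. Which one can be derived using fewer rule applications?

gamma: From epsilon and beta, Rule 3 gives gamma. [1 rule application]
chi: From epsilon and beta, Rule 3 gives gamma. gamma holds, so chi follows (Rule 4). [2 rule applications]
gamma needs fewer.

gamma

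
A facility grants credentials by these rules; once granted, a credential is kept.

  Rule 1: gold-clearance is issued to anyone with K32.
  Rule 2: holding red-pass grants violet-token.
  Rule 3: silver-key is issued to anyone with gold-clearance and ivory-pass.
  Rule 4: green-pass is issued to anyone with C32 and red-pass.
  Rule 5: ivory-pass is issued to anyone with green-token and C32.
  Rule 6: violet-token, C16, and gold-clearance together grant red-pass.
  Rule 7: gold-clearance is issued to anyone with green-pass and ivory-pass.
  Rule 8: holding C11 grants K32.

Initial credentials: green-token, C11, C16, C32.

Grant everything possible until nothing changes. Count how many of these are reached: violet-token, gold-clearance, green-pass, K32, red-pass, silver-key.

Holding green-token and C32 grants ivory-pass (Rule 5).
Holding C11 grants K32 (Rule 8).
Holding K32 grants gold-clearance (Rule 1).
Holding gold-clearance and ivory-pass grants silver-key (Rule 3).
violet-token would need red-pass (Rule 2), but red-pass is never granted.
gold-clearance: reached.
green-pass would need C32 and red-pass (Rule 4), but red-pass is never granted.
K32: reached.
red-pass would need violet-token, C16, and gold-clearance (Rule 6), but violet-token is never granted.
silver-key: reached.
Reached: gold-clearance, K32, and silver-key — 3 of the 6.

3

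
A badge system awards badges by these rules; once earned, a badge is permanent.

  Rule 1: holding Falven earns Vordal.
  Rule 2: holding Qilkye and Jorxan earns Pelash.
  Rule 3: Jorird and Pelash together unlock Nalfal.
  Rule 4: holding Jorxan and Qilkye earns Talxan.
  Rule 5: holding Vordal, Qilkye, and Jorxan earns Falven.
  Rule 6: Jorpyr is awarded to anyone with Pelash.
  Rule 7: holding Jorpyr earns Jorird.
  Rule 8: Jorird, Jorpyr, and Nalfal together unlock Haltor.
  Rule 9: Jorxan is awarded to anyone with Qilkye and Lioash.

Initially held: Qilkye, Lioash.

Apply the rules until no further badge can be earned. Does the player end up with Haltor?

Yes

With Qilkye and Lioash, Jorxan is earned (Rule 9).
With Qilkye and Jorxan, Pelash is earned (Rule 2).
With Pelash, Jorpyr is earned (Rule 6).
With Jorpyr, Jorird is earned (Rule 7).
With Jorird and Pelash, Nalfal is earned (Rule 3).
With Jorird, Jorpyr, and Nalfal, Haltor is earned (Rule 8).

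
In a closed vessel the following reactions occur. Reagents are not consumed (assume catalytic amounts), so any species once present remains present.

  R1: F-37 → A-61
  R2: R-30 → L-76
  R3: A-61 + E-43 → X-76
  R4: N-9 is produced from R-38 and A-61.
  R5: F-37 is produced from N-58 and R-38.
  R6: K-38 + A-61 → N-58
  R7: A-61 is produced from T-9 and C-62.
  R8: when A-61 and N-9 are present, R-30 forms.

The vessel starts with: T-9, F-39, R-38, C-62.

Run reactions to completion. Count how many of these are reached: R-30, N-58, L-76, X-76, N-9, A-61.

4

T-9 and C-62 present → A-61 forms (R7).
R-38 and A-61 present → N-9 forms (R4).
A-61 and N-9 present → R-30 forms (R8).
R-30 present → L-76 forms (R2).
R-30: reached.
N-58 would need K-38 and A-61 (R6), but K-38 never forms.
L-76: reached.
X-76 would need A-61 and E-43 (R3), but E-43 never forms.
N-9: reached.
A-61: reached.
Reached: R-30, L-76, N-9, and A-61 — 4 of the 6.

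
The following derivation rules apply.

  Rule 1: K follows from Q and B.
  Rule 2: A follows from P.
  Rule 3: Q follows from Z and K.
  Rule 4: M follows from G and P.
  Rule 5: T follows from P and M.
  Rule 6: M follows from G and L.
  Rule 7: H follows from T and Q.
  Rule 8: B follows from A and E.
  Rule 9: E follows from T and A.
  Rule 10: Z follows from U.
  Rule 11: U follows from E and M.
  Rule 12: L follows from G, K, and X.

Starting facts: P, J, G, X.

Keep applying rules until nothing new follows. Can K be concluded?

No

K would need Q and B (Rule 1), but Q is never established.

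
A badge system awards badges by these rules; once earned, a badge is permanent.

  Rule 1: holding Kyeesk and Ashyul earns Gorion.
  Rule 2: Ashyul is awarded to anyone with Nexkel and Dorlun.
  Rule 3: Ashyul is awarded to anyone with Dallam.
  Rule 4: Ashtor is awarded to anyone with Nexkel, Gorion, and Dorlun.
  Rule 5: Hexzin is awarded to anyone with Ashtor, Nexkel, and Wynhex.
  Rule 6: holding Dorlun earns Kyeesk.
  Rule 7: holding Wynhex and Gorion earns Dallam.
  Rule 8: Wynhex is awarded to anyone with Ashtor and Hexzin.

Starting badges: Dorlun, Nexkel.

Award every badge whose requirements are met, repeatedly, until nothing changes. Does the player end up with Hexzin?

Hexzin would need Ashtor, Nexkel, and Wynhex (Rule 5), but Wynhex is never earned.

No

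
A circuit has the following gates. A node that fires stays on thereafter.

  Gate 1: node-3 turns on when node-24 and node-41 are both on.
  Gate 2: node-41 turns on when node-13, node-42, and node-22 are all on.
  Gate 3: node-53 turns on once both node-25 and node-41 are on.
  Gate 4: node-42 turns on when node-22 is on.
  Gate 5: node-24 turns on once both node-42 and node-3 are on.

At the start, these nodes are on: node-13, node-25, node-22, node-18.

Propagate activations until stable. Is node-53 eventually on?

Yes

node-22 is on, so node-42 turns on (Gate 4).
node-13, node-42, and node-22 are on, so node-41 turns on (Gate 2).
Gate 3: node-25 and node-41 on → node-53 on.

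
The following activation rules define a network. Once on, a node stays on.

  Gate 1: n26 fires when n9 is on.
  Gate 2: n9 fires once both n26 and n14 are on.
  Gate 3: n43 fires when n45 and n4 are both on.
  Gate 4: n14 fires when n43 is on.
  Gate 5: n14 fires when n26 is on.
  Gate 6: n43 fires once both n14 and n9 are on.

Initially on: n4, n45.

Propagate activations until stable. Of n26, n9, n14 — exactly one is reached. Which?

n45 and n4 are on, so n43 fires (Gate 3).
Gate 4: n43 on → n14 on.
n26 would need n9 (Gate 1), but n9 never turns on. n9 would need n26 and n14 (Gate 2), but n26 never turns on.

n14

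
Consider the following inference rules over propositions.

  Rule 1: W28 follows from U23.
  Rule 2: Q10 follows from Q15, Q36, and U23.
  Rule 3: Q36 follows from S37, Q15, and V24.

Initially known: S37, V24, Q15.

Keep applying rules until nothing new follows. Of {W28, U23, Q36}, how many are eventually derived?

From S37, Q15, and V24, Rule 3 gives Q36.
W28 would need U23 (Rule 1), but U23 is never established.
No rule produces U23, and it is not given.
Q36: reached.
Reached: Q36 — 1 of the 3.

1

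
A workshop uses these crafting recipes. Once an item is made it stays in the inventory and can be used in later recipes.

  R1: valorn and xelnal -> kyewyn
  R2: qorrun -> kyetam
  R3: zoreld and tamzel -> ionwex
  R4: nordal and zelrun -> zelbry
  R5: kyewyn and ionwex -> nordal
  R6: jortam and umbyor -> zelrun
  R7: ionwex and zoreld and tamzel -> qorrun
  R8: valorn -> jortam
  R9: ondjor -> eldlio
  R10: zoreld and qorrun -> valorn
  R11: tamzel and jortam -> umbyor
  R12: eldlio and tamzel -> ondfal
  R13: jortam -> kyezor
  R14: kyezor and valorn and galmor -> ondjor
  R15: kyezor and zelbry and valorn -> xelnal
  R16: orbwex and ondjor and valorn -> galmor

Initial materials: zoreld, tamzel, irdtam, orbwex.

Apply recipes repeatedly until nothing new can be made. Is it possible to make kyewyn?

kyewyn would need valorn and xelnal (R1), but xelnal is never obtained.

No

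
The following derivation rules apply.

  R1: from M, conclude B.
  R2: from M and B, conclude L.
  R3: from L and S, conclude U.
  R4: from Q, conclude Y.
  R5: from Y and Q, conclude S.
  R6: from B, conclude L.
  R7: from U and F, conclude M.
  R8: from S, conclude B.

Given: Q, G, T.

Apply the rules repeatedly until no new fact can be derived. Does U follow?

Yes

Q holds, so Y follows (R4).
From Y and Q, R5 gives S.
S holds, so B follows (R8).
From B, R6 gives L.
From L and S, R3 gives U.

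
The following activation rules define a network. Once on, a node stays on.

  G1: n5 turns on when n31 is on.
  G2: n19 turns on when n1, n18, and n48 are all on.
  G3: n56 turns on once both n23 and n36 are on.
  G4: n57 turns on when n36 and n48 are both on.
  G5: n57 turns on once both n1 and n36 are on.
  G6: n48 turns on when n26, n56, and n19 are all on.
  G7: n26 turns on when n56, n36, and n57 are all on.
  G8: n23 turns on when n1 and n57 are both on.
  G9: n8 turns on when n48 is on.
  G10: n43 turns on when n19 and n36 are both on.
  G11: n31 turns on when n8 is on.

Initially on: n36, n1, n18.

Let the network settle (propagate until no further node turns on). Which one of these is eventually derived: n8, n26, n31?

G5: n1 and n36 on → n57 on.
n1 and n57 are on, so n23 turns on (G8).
n23 and n36 are on, so n56 turns on (G3).
G7: n56, n36, and n57 on → n26 on.
n31 would need n8 (G11), but n8 never turns on. n8 would need n48 (G9), but n48 never turns on.

n26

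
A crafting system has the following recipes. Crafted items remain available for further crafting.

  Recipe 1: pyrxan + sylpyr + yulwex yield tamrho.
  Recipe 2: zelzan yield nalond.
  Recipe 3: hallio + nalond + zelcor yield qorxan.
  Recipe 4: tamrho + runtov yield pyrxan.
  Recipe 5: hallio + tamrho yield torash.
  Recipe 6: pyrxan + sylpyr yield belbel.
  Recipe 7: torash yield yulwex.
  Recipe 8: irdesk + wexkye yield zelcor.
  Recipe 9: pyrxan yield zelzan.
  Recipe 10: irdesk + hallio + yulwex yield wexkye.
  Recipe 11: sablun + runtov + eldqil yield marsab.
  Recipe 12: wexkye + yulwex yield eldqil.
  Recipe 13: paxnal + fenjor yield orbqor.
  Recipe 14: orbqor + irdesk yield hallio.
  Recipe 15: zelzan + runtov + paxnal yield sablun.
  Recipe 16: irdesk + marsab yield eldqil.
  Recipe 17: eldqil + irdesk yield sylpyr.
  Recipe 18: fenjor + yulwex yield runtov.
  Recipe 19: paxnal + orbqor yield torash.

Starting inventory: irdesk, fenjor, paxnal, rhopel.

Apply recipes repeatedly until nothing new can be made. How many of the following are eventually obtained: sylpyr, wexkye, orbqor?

3

paxnal + fenjor → orbqor (Recipe 13).
paxnal + orbqor → torash (Recipe 19).
orbqor + irdesk → hallio (Recipe 14).
Using Recipe 7, torash makes yulwex.
irdesk + hallio + yulwex → wexkye (Recipe 10).
Using Recipe 12, wexkye and yulwex make eldqil.
Using Recipe 17, eldqil and irdesk make sylpyr.
sylpyr: reached.
wexkye: reached.
orbqor: reached.
All 3 are reached.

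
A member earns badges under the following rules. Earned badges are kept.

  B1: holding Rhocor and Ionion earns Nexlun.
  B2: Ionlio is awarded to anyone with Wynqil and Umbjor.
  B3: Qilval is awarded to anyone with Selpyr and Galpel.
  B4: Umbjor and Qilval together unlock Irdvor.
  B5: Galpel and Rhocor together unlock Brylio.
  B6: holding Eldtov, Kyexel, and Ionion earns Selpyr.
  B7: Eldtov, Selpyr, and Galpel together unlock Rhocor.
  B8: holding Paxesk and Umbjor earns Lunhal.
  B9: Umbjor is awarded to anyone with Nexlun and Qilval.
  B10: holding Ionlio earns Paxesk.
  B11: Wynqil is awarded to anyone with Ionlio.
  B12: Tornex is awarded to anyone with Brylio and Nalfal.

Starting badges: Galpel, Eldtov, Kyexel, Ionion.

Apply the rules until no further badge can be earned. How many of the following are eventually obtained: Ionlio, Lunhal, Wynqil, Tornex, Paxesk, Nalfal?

0

Ionlio would need Wynqil and Umbjor (B2), but Wynqil is never earned.
Lunhal would need Paxesk and Umbjor (B8), but Paxesk is never earned.
Wynqil would need Ionlio (B11), but Ionlio is never earned.
Tornex would need Brylio and Nalfal (B12), but Nalfal is never earned.
Paxesk would need Ionlio (B10), but Ionlio is never earned.
No rule produces Nalfal, and it is not given.
None of the 6 are reached.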